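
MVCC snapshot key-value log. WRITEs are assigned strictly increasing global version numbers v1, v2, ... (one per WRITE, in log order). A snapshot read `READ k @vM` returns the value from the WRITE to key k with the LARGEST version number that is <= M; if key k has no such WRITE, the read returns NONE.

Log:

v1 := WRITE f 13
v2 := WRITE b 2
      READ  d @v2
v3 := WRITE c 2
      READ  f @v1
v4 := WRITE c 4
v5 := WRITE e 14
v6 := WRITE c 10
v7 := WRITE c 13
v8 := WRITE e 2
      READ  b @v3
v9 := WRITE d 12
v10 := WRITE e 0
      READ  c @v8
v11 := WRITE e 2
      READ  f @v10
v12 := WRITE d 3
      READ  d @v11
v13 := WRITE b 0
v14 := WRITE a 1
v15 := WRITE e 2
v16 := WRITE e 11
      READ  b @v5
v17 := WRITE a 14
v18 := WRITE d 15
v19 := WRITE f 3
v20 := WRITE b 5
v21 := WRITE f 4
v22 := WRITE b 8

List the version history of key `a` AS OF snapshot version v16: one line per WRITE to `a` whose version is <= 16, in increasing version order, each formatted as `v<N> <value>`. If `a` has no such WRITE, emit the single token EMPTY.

Answer: v14 1

Derivation:
Scan writes for key=a with version <= 16:
  v1 WRITE f 13 -> skip
  v2 WRITE b 2 -> skip
  v3 WRITE c 2 -> skip
  v4 WRITE c 4 -> skip
  v5 WRITE e 14 -> skip
  v6 WRITE c 10 -> skip
  v7 WRITE c 13 -> skip
  v8 WRITE e 2 -> skip
  v9 WRITE d 12 -> skip
  v10 WRITE e 0 -> skip
  v11 WRITE e 2 -> skip
  v12 WRITE d 3 -> skip
  v13 WRITE b 0 -> skip
  v14 WRITE a 1 -> keep
  v15 WRITE e 2 -> skip
  v16 WRITE e 11 -> skip
  v17 WRITE a 14 -> drop (> snap)
  v18 WRITE d 15 -> skip
  v19 WRITE f 3 -> skip
  v20 WRITE b 5 -> skip
  v21 WRITE f 4 -> skip
  v22 WRITE b 8 -> skip
Collected: [(14, 1)]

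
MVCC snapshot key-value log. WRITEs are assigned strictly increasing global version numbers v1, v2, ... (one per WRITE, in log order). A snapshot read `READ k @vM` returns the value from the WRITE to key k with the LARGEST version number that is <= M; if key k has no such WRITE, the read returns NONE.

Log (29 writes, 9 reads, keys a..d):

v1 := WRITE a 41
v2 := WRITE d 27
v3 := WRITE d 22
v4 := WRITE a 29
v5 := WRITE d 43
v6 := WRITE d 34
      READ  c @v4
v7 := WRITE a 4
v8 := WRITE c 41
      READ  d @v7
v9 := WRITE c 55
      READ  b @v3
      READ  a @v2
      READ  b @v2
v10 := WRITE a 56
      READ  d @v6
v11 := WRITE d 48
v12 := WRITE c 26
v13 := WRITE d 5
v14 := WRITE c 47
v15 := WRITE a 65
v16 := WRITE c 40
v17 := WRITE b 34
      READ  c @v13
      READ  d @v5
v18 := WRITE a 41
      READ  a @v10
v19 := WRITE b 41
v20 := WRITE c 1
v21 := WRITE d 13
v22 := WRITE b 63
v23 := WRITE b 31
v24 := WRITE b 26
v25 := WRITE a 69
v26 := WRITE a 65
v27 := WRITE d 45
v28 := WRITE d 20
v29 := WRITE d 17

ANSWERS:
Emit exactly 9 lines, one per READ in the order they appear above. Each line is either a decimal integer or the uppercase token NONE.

Answer: NONE
34
NONE
41
NONE
34
26
43
56

Derivation:
v1: WRITE a=41  (a history now [(1, 41)])
v2: WRITE d=27  (d history now [(2, 27)])
v3: WRITE d=22  (d history now [(2, 27), (3, 22)])
v4: WRITE a=29  (a history now [(1, 41), (4, 29)])
v5: WRITE d=43  (d history now [(2, 27), (3, 22), (5, 43)])
v6: WRITE d=34  (d history now [(2, 27), (3, 22), (5, 43), (6, 34)])
READ c @v4: history=[] -> no version <= 4 -> NONE
v7: WRITE a=4  (a history now [(1, 41), (4, 29), (7, 4)])
v8: WRITE c=41  (c history now [(8, 41)])
READ d @v7: history=[(2, 27), (3, 22), (5, 43), (6, 34)] -> pick v6 -> 34
v9: WRITE c=55  (c history now [(8, 41), (9, 55)])
READ b @v3: history=[] -> no version <= 3 -> NONE
READ a @v2: history=[(1, 41), (4, 29), (7, 4)] -> pick v1 -> 41
READ b @v2: history=[] -> no version <= 2 -> NONE
v10: WRITE a=56  (a history now [(1, 41), (4, 29), (7, 4), (10, 56)])
READ d @v6: history=[(2, 27), (3, 22), (5, 43), (6, 34)] -> pick v6 -> 34
v11: WRITE d=48  (d history now [(2, 27), (3, 22), (5, 43), (6, 34), (11, 48)])
v12: WRITE c=26  (c history now [(8, 41), (9, 55), (12, 26)])
v13: WRITE d=5  (d history now [(2, 27), (3, 22), (5, 43), (6, 34), (11, 48), (13, 5)])
v14: WRITE c=47  (c history now [(8, 41), (9, 55), (12, 26), (14, 47)])
v15: WRITE a=65  (a history now [(1, 41), (4, 29), (7, 4), (10, 56), (15, 65)])
v16: WRITE c=40  (c history now [(8, 41), (9, 55), (12, 26), (14, 47), (16, 40)])
v17: WRITE b=34  (b history now [(17, 34)])
READ c @v13: history=[(8, 41), (9, 55), (12, 26), (14, 47), (16, 40)] -> pick v12 -> 26
READ d @v5: history=[(2, 27), (3, 22), (5, 43), (6, 34), (11, 48), (13, 5)] -> pick v5 -> 43
v18: WRITE a=41  (a history now [(1, 41), (4, 29), (7, 4), (10, 56), (15, 65), (18, 41)])
READ a @v10: history=[(1, 41), (4, 29), (7, 4), (10, 56), (15, 65), (18, 41)] -> pick v10 -> 56
v19: WRITE b=41  (b history now [(17, 34), (19, 41)])
v20: WRITE c=1  (c history now [(8, 41), (9, 55), (12, 26), (14, 47), (16, 40), (20, 1)])
v21: WRITE d=13  (d history now [(2, 27), (3, 22), (5, 43), (6, 34), (11, 48), (13, 5), (21, 13)])
v22: WRITE b=63  (b history now [(17, 34), (19, 41), (22, 63)])
v23: WRITE b=31  (b history now [(17, 34), (19, 41), (22, 63), (23, 31)])
v24: WRITE b=26  (b history now [(17, 34), (19, 41), (22, 63), (23, 31), (24, 26)])
v25: WRITE a=69  (a history now [(1, 41), (4, 29), (7, 4), (10, 56), (15, 65), (18, 41), (25, 69)])
v26: WRITE a=65  (a history now [(1, 41), (4, 29), (7, 4), (10, 56), (15, 65), (18, 41), (25, 69), (26, 65)])
v27: WRITE d=45  (d history now [(2, 27), (3, 22), (5, 43), (6, 34), (11, 48), (13, 5), (21, 13), (27, 45)])
v28: WRITE d=20  (d history now [(2, 27), (3, 22), (5, 43), (6, 34), (11, 48), (13, 5), (21, 13), (27, 45), (28, 20)])
v29: WRITE d=17  (d history now [(2, 27), (3, 22), (5, 43), (6, 34), (11, 48), (13, 5), (21, 13), (27, 45), (28, 20), (29, 17)])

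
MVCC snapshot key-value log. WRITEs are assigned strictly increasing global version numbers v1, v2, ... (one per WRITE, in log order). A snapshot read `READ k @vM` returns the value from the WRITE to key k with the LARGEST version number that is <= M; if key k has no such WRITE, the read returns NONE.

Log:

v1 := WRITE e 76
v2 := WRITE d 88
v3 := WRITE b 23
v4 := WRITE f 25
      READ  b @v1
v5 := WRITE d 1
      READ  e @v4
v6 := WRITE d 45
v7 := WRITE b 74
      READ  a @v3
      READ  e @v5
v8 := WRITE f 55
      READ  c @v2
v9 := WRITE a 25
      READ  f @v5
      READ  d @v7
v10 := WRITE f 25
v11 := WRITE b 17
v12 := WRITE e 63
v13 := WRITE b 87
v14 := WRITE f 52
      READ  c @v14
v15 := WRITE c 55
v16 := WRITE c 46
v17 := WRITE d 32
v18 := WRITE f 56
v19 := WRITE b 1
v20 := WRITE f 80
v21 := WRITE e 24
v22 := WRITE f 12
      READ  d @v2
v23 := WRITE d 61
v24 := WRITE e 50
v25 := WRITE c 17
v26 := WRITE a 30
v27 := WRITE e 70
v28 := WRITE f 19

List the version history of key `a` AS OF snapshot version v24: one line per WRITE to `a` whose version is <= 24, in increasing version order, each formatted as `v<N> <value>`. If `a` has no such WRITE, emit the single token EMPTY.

Answer: v9 25

Derivation:
Scan writes for key=a with version <= 24:
  v1 WRITE e 76 -> skip
  v2 WRITE d 88 -> skip
  v3 WRITE b 23 -> skip
  v4 WRITE f 25 -> skip
  v5 WRITE d 1 -> skip
  v6 WRITE d 45 -> skip
  v7 WRITE b 74 -> skip
  v8 WRITE f 55 -> skip
  v9 WRITE a 25 -> keep
  v10 WRITE f 25 -> skip
  v11 WRITE b 17 -> skip
  v12 WRITE e 63 -> skip
  v13 WRITE b 87 -> skip
  v14 WRITE f 52 -> skip
  v15 WRITE c 55 -> skip
  v16 WRITE c 46 -> skip
  v17 WRITE d 32 -> skip
  v18 WRITE f 56 -> skip
  v19 WRITE b 1 -> skip
  v20 WRITE f 80 -> skip
  v21 WRITE e 24 -> skip
  v22 WRITE f 12 -> skip
  v23 WRITE d 61 -> skip
  v24 WRITE e 50 -> skip
  v25 WRITE c 17 -> skip
  v26 WRITE a 30 -> drop (> snap)
  v27 WRITE e 70 -> skip
  v28 WRITE f 19 -> skip
Collected: [(9, 25)]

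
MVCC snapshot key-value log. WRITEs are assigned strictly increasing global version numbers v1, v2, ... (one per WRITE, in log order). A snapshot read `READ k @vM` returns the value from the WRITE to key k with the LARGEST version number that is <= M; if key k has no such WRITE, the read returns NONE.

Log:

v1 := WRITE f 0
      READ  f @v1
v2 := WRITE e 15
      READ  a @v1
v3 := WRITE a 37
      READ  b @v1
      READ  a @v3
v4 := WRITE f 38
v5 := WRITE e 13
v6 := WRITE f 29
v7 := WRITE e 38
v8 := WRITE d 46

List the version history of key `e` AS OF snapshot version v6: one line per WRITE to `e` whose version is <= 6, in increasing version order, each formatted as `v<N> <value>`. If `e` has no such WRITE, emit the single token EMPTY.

Answer: v2 15
v5 13

Derivation:
Scan writes for key=e with version <= 6:
  v1 WRITE f 0 -> skip
  v2 WRITE e 15 -> keep
  v3 WRITE a 37 -> skip
  v4 WRITE f 38 -> skip
  v5 WRITE e 13 -> keep
  v6 WRITE f 29 -> skip
  v7 WRITE e 38 -> drop (> snap)
  v8 WRITE d 46 -> skip
Collected: [(2, 15), (5, 13)]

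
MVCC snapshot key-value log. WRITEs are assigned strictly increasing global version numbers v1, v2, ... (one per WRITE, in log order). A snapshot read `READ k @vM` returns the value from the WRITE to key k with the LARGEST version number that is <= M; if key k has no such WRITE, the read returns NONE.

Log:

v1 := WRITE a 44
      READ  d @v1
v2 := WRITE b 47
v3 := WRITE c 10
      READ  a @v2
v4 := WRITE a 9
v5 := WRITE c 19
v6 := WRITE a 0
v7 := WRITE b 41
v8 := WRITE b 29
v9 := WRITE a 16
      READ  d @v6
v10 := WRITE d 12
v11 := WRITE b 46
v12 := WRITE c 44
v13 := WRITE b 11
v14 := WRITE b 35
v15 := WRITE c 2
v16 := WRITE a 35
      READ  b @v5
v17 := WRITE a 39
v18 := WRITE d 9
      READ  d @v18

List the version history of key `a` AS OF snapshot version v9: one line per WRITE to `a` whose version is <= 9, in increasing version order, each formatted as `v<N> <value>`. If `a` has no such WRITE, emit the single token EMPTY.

Scan writes for key=a with version <= 9:
  v1 WRITE a 44 -> keep
  v2 WRITE b 47 -> skip
  v3 WRITE c 10 -> skip
  v4 WRITE a 9 -> keep
  v5 WRITE c 19 -> skip
  v6 WRITE a 0 -> keep
  v7 WRITE b 41 -> skip
  v8 WRITE b 29 -> skip
  v9 WRITE a 16 -> keep
  v10 WRITE d 12 -> skip
  v11 WRITE b 46 -> skip
  v12 WRITE c 44 -> skip
  v13 WRITE b 11 -> skip
  v14 WRITE b 35 -> skip
  v15 WRITE c 2 -> skip
  v16 WRITE a 35 -> drop (> snap)
  v17 WRITE a 39 -> drop (> snap)
  v18 WRITE d 9 -> skip
Collected: [(1, 44), (4, 9), (6, 0), (9, 16)]

Answer: v1 44
v4 9
v6 0
v9 16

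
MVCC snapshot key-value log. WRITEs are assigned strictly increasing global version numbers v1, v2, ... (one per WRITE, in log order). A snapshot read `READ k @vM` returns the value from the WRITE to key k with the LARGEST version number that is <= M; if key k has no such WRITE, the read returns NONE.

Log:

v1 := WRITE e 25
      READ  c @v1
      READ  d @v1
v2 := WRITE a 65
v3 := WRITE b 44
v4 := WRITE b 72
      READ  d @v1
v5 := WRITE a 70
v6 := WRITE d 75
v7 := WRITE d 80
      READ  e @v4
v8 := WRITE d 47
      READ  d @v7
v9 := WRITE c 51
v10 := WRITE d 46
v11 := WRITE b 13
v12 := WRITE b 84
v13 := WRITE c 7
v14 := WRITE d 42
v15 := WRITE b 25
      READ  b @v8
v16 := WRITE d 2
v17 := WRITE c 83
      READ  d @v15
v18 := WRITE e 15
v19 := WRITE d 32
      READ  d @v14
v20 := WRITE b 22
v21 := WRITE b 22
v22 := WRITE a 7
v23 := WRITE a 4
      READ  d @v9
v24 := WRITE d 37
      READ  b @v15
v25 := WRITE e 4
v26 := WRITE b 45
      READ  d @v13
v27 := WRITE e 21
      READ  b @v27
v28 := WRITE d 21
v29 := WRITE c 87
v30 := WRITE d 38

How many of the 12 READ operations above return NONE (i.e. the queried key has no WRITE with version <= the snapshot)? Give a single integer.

Answer: 3

Derivation:
v1: WRITE e=25  (e history now [(1, 25)])
READ c @v1: history=[] -> no version <= 1 -> NONE
READ d @v1: history=[] -> no version <= 1 -> NONE
v2: WRITE a=65  (a history now [(2, 65)])
v3: WRITE b=44  (b history now [(3, 44)])
v4: WRITE b=72  (b history now [(3, 44), (4, 72)])
READ d @v1: history=[] -> no version <= 1 -> NONE
v5: WRITE a=70  (a history now [(2, 65), (5, 70)])
v6: WRITE d=75  (d history now [(6, 75)])
v7: WRITE d=80  (d history now [(6, 75), (7, 80)])
READ e @v4: history=[(1, 25)] -> pick v1 -> 25
v8: WRITE d=47  (d history now [(6, 75), (7, 80), (8, 47)])
READ d @v7: history=[(6, 75), (7, 80), (8, 47)] -> pick v7 -> 80
v9: WRITE c=51  (c history now [(9, 51)])
v10: WRITE d=46  (d history now [(6, 75), (7, 80), (8, 47), (10, 46)])
v11: WRITE b=13  (b history now [(3, 44), (4, 72), (11, 13)])
v12: WRITE b=84  (b history now [(3, 44), (4, 72), (11, 13), (12, 84)])
v13: WRITE c=7  (c history now [(9, 51), (13, 7)])
v14: WRITE d=42  (d history now [(6, 75), (7, 80), (8, 47), (10, 46), (14, 42)])
v15: WRITE b=25  (b history now [(3, 44), (4, 72), (11, 13), (12, 84), (15, 25)])
READ b @v8: history=[(3, 44), (4, 72), (11, 13), (12, 84), (15, 25)] -> pick v4 -> 72
v16: WRITE d=2  (d history now [(6, 75), (7, 80), (8, 47), (10, 46), (14, 42), (16, 2)])
v17: WRITE c=83  (c history now [(9, 51), (13, 7), (17, 83)])
READ d @v15: history=[(6, 75), (7, 80), (8, 47), (10, 46), (14, 42), (16, 2)] -> pick v14 -> 42
v18: WRITE e=15  (e history now [(1, 25), (18, 15)])
v19: WRITE d=32  (d history now [(6, 75), (7, 80), (8, 47), (10, 46), (14, 42), (16, 2), (19, 32)])
READ d @v14: history=[(6, 75), (7, 80), (8, 47), (10, 46), (14, 42), (16, 2), (19, 32)] -> pick v14 -> 42
v20: WRITE b=22  (b history now [(3, 44), (4, 72), (11, 13), (12, 84), (15, 25), (20, 22)])
v21: WRITE b=22  (b history now [(3, 44), (4, 72), (11, 13), (12, 84), (15, 25), (20, 22), (21, 22)])
v22: WRITE a=7  (a history now [(2, 65), (5, 70), (22, 7)])
v23: WRITE a=4  (a history now [(2, 65), (5, 70), (22, 7), (23, 4)])
READ d @v9: history=[(6, 75), (7, 80), (8, 47), (10, 46), (14, 42), (16, 2), (19, 32)] -> pick v8 -> 47
v24: WRITE d=37  (d history now [(6, 75), (7, 80), (8, 47), (10, 46), (14, 42), (16, 2), (19, 32), (24, 37)])
READ b @v15: history=[(3, 44), (4, 72), (11, 13), (12, 84), (15, 25), (20, 22), (21, 22)] -> pick v15 -> 25
v25: WRITE e=4  (e history now [(1, 25), (18, 15), (25, 4)])
v26: WRITE b=45  (b history now [(3, 44), (4, 72), (11, 13), (12, 84), (15, 25), (20, 22), (21, 22), (26, 45)])
READ d @v13: history=[(6, 75), (7, 80), (8, 47), (10, 46), (14, 42), (16, 2), (19, 32), (24, 37)] -> pick v10 -> 46
v27: WRITE e=21  (e history now [(1, 25), (18, 15), (25, 4), (27, 21)])
READ b @v27: history=[(3, 44), (4, 72), (11, 13), (12, 84), (15, 25), (20, 22), (21, 22), (26, 45)] -> pick v26 -> 45
v28: WRITE d=21  (d history now [(6, 75), (7, 80), (8, 47), (10, 46), (14, 42), (16, 2), (19, 32), (24, 37), (28, 21)])
v29: WRITE c=87  (c history now [(9, 51), (13, 7), (17, 83), (29, 87)])
v30: WRITE d=38  (d history now [(6, 75), (7, 80), (8, 47), (10, 46), (14, 42), (16, 2), (19, 32), (24, 37), (28, 21), (30, 38)])
Read results in order: ['NONE', 'NONE', 'NONE', '25', '80', '72', '42', '42', '47', '25', '46', '45']
NONE count = 3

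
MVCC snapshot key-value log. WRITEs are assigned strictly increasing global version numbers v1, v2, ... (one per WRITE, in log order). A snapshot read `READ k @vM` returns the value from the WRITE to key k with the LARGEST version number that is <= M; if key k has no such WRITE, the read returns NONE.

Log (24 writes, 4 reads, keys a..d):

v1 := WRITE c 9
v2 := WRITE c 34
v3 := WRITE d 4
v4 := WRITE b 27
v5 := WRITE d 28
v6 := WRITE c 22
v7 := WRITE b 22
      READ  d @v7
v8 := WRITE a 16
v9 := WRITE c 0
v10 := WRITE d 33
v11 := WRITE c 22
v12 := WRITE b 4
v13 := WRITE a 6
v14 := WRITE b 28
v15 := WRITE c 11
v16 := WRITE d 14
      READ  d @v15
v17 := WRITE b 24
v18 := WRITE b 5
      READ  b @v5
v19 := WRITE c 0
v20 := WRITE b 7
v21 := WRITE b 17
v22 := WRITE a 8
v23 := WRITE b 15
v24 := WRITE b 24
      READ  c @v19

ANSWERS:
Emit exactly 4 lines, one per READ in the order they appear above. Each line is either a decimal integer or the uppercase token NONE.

v1: WRITE c=9  (c history now [(1, 9)])
v2: WRITE c=34  (c history now [(1, 9), (2, 34)])
v3: WRITE d=4  (d history now [(3, 4)])
v4: WRITE b=27  (b history now [(4, 27)])
v5: WRITE d=28  (d history now [(3, 4), (5, 28)])
v6: WRITE c=22  (c history now [(1, 9), (2, 34), (6, 22)])
v7: WRITE b=22  (b history now [(4, 27), (7, 22)])
READ d @v7: history=[(3, 4), (5, 28)] -> pick v5 -> 28
v8: WRITE a=16  (a history now [(8, 16)])
v9: WRITE c=0  (c history now [(1, 9), (2, 34), (6, 22), (9, 0)])
v10: WRITE d=33  (d history now [(3, 4), (5, 28), (10, 33)])
v11: WRITE c=22  (c history now [(1, 9), (2, 34), (6, 22), (9, 0), (11, 22)])
v12: WRITE b=4  (b history now [(4, 27), (7, 22), (12, 4)])
v13: WRITE a=6  (a history now [(8, 16), (13, 6)])
v14: WRITE b=28  (b history now [(4, 27), (7, 22), (12, 4), (14, 28)])
v15: WRITE c=11  (c history now [(1, 9), (2, 34), (6, 22), (9, 0), (11, 22), (15, 11)])
v16: WRITE d=14  (d history now [(3, 4), (5, 28), (10, 33), (16, 14)])
READ d @v15: history=[(3, 4), (5, 28), (10, 33), (16, 14)] -> pick v10 -> 33
v17: WRITE b=24  (b history now [(4, 27), (7, 22), (12, 4), (14, 28), (17, 24)])
v18: WRITE b=5  (b history now [(4, 27), (7, 22), (12, 4), (14, 28), (17, 24), (18, 5)])
READ b @v5: history=[(4, 27), (7, 22), (12, 4), (14, 28), (17, 24), (18, 5)] -> pick v4 -> 27
v19: WRITE c=0  (c history now [(1, 9), (2, 34), (6, 22), (9, 0), (11, 22), (15, 11), (19, 0)])
v20: WRITE b=7  (b history now [(4, 27), (7, 22), (12, 4), (14, 28), (17, 24), (18, 5), (20, 7)])
v21: WRITE b=17  (b history now [(4, 27), (7, 22), (12, 4), (14, 28), (17, 24), (18, 5), (20, 7), (21, 17)])
v22: WRITE a=8  (a history now [(8, 16), (13, 6), (22, 8)])
v23: WRITE b=15  (b history now [(4, 27), (7, 22), (12, 4), (14, 28), (17, 24), (18, 5), (20, 7), (21, 17), (23, 15)])
v24: WRITE b=24  (b history now [(4, 27), (7, 22), (12, 4), (14, 28), (17, 24), (18, 5), (20, 7), (21, 17), (23, 15), (24, 24)])
READ c @v19: history=[(1, 9), (2, 34), (6, 22), (9, 0), (11, 22), (15, 11), (19, 0)] -> pick v19 -> 0

Answer: 28
33
27
0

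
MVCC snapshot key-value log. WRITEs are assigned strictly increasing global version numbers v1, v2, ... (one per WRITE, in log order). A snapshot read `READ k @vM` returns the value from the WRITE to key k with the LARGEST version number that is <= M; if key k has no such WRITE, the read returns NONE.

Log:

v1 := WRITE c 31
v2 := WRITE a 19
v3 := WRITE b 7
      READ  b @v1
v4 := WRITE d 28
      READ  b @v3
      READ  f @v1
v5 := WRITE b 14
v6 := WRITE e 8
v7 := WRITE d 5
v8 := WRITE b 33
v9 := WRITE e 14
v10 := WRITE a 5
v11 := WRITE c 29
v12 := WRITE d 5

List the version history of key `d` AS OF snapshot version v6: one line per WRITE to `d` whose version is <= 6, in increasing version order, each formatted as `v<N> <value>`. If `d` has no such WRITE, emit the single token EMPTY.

Answer: v4 28

Derivation:
Scan writes for key=d with version <= 6:
  v1 WRITE c 31 -> skip
  v2 WRITE a 19 -> skip
  v3 WRITE b 7 -> skip
  v4 WRITE d 28 -> keep
  v5 WRITE b 14 -> skip
  v6 WRITE e 8 -> skip
  v7 WRITE d 5 -> drop (> snap)
  v8 WRITE b 33 -> skip
  v9 WRITE e 14 -> skip
  v10 WRITE a 5 -> skip
  v11 WRITE c 29 -> skip
  v12 WRITE d 5 -> drop (> snap)
Collected: [(4, 28)]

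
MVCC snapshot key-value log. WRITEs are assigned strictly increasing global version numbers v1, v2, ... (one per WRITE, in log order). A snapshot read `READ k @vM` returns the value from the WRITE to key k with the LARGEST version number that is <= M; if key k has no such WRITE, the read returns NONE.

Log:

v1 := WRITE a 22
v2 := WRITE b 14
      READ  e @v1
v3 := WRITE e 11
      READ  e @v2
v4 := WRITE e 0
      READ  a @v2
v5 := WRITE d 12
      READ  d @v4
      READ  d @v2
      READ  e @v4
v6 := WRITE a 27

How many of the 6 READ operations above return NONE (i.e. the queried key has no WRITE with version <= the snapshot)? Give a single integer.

v1: WRITE a=22  (a history now [(1, 22)])
v2: WRITE b=14  (b history now [(2, 14)])
READ e @v1: history=[] -> no version <= 1 -> NONE
v3: WRITE e=11  (e history now [(3, 11)])
READ e @v2: history=[(3, 11)] -> no version <= 2 -> NONE
v4: WRITE e=0  (e history now [(3, 11), (4, 0)])
READ a @v2: history=[(1, 22)] -> pick v1 -> 22
v5: WRITE d=12  (d history now [(5, 12)])
READ d @v4: history=[(5, 12)] -> no version <= 4 -> NONE
READ d @v2: history=[(5, 12)] -> no version <= 2 -> NONE
READ e @v4: history=[(3, 11), (4, 0)] -> pick v4 -> 0
v6: WRITE a=27  (a history now [(1, 22), (6, 27)])
Read results in order: ['NONE', 'NONE', '22', 'NONE', 'NONE', '0']
NONE count = 4

Answer: 4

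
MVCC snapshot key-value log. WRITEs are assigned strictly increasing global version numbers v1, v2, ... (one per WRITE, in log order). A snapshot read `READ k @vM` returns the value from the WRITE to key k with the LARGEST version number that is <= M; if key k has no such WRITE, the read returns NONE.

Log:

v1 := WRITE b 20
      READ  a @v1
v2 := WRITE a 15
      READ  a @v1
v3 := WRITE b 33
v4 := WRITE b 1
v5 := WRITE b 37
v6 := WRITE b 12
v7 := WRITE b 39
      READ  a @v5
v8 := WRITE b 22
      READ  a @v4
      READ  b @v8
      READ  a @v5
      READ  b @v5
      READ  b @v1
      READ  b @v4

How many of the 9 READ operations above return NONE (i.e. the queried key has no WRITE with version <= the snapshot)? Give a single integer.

v1: WRITE b=20  (b history now [(1, 20)])
READ a @v1: history=[] -> no version <= 1 -> NONE
v2: WRITE a=15  (a history now [(2, 15)])
READ a @v1: history=[(2, 15)] -> no version <= 1 -> NONE
v3: WRITE b=33  (b history now [(1, 20), (3, 33)])
v4: WRITE b=1  (b history now [(1, 20), (3, 33), (4, 1)])
v5: WRITE b=37  (b history now [(1, 20), (3, 33), (4, 1), (5, 37)])
v6: WRITE b=12  (b history now [(1, 20), (3, 33), (4, 1), (5, 37), (6, 12)])
v7: WRITE b=39  (b history now [(1, 20), (3, 33), (4, 1), (5, 37), (6, 12), (7, 39)])
READ a @v5: history=[(2, 15)] -> pick v2 -> 15
v8: WRITE b=22  (b history now [(1, 20), (3, 33), (4, 1), (5, 37), (6, 12), (7, 39), (8, 22)])
READ a @v4: history=[(2, 15)] -> pick v2 -> 15
READ b @v8: history=[(1, 20), (3, 33), (4, 1), (5, 37), (6, 12), (7, 39), (8, 22)] -> pick v8 -> 22
READ a @v5: history=[(2, 15)] -> pick v2 -> 15
READ b @v5: history=[(1, 20), (3, 33), (4, 1), (5, 37), (6, 12), (7, 39), (8, 22)] -> pick v5 -> 37
READ b @v1: history=[(1, 20), (3, 33), (4, 1), (5, 37), (6, 12), (7, 39), (8, 22)] -> pick v1 -> 20
READ b @v4: history=[(1, 20), (3, 33), (4, 1), (5, 37), (6, 12), (7, 39), (8, 22)] -> pick v4 -> 1
Read results in order: ['NONE', 'NONE', '15', '15', '22', '15', '37', '20', '1']
NONE count = 2

Answer: 2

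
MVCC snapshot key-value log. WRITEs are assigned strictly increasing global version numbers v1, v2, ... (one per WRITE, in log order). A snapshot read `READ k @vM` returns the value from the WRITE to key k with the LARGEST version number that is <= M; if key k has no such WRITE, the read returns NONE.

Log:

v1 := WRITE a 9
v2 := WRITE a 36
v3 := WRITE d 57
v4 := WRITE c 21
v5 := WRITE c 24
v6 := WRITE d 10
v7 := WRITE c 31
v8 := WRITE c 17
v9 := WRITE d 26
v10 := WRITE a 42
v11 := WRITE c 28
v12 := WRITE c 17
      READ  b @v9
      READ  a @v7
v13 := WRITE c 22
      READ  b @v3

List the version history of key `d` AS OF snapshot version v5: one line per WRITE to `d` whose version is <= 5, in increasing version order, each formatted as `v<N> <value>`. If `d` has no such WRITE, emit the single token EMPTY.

Scan writes for key=d with version <= 5:
  v1 WRITE a 9 -> skip
  v2 WRITE a 36 -> skip
  v3 WRITE d 57 -> keep
  v4 WRITE c 21 -> skip
  v5 WRITE c 24 -> skip
  v6 WRITE d 10 -> drop (> snap)
  v7 WRITE c 31 -> skip
  v8 WRITE c 17 -> skip
  v9 WRITE d 26 -> drop (> snap)
  v10 WRITE a 42 -> skip
  v11 WRITE c 28 -> skip
  v12 WRITE c 17 -> skip
  v13 WRITE c 22 -> skip
Collected: [(3, 57)]

Answer: v3 57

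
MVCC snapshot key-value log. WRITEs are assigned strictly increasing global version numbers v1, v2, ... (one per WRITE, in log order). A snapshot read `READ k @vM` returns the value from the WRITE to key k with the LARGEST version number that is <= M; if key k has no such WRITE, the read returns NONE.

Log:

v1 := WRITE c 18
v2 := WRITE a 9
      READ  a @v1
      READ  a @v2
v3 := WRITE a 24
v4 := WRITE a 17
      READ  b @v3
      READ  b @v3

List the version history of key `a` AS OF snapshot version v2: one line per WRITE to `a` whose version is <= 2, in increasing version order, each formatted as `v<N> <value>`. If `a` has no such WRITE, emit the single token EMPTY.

Scan writes for key=a with version <= 2:
  v1 WRITE c 18 -> skip
  v2 WRITE a 9 -> keep
  v3 WRITE a 24 -> drop (> snap)
  v4 WRITE a 17 -> drop (> snap)
Collected: [(2, 9)]

Answer: v2 9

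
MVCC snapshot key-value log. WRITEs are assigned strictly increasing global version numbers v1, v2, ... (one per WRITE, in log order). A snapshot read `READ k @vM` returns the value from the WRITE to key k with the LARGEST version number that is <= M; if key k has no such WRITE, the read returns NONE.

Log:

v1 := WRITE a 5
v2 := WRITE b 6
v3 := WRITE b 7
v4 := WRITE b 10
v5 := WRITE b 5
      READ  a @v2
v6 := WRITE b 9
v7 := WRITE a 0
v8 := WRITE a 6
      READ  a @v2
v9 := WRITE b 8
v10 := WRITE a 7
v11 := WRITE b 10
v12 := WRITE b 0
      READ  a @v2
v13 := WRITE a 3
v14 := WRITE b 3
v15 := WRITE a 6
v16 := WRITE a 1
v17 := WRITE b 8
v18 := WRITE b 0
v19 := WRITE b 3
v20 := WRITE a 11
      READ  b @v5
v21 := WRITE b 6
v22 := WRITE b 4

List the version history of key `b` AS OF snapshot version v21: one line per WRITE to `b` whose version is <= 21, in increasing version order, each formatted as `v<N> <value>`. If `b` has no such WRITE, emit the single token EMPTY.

Scan writes for key=b with version <= 21:
  v1 WRITE a 5 -> skip
  v2 WRITE b 6 -> keep
  v3 WRITE b 7 -> keep
  v4 WRITE b 10 -> keep
  v5 WRITE b 5 -> keep
  v6 WRITE b 9 -> keep
  v7 WRITE a 0 -> skip
  v8 WRITE a 6 -> skip
  v9 WRITE b 8 -> keep
  v10 WRITE a 7 -> skip
  v11 WRITE b 10 -> keep
  v12 WRITE b 0 -> keep
  v13 WRITE a 3 -> skip
  v14 WRITE b 3 -> keep
  v15 WRITE a 6 -> skip
  v16 WRITE a 1 -> skip
  v17 WRITE b 8 -> keep
  v18 WRITE b 0 -> keep
  v19 WRITE b 3 -> keep
  v20 WRITE a 11 -> skip
  v21 WRITE b 6 -> keep
  v22 WRITE b 4 -> drop (> snap)
Collected: [(2, 6), (3, 7), (4, 10), (5, 5), (6, 9), (9, 8), (11, 10), (12, 0), (14, 3), (17, 8), (18, 0), (19, 3), (21, 6)]

Answer: v2 6
v3 7
v4 10
v5 5
v6 9
v9 8
v11 10
v12 0
v14 3
v17 8
v18 0
v19 3
v21 6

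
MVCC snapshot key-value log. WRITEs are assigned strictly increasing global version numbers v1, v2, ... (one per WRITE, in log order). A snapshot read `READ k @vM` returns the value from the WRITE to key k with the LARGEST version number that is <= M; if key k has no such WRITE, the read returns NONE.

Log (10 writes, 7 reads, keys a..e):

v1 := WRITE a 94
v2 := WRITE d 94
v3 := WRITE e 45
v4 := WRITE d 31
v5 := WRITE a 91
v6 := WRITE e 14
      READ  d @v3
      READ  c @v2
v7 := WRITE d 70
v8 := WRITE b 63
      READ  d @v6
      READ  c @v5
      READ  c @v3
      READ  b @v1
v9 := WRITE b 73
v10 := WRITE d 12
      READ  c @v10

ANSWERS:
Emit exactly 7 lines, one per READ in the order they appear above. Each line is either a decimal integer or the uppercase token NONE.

Answer: 94
NONE
31
NONE
NONE
NONE
NONE

Derivation:
v1: WRITE a=94  (a history now [(1, 94)])
v2: WRITE d=94  (d history now [(2, 94)])
v3: WRITE e=45  (e history now [(3, 45)])
v4: WRITE d=31  (d history now [(2, 94), (4, 31)])
v5: WRITE a=91  (a history now [(1, 94), (5, 91)])
v6: WRITE e=14  (e history now [(3, 45), (6, 14)])
READ d @v3: history=[(2, 94), (4, 31)] -> pick v2 -> 94
READ c @v2: history=[] -> no version <= 2 -> NONE
v7: WRITE d=70  (d history now [(2, 94), (4, 31), (7, 70)])
v8: WRITE b=63  (b history now [(8, 63)])
READ d @v6: history=[(2, 94), (4, 31), (7, 70)] -> pick v4 -> 31
READ c @v5: history=[] -> no version <= 5 -> NONE
READ c @v3: history=[] -> no version <= 3 -> NONE
READ b @v1: history=[(8, 63)] -> no version <= 1 -> NONE
v9: WRITE b=73  (b history now [(8, 63), (9, 73)])
v10: WRITE d=12  (d history now [(2, 94), (4, 31), (7, 70), (10, 12)])
READ c @v10: history=[] -> no version <= 10 -> NONE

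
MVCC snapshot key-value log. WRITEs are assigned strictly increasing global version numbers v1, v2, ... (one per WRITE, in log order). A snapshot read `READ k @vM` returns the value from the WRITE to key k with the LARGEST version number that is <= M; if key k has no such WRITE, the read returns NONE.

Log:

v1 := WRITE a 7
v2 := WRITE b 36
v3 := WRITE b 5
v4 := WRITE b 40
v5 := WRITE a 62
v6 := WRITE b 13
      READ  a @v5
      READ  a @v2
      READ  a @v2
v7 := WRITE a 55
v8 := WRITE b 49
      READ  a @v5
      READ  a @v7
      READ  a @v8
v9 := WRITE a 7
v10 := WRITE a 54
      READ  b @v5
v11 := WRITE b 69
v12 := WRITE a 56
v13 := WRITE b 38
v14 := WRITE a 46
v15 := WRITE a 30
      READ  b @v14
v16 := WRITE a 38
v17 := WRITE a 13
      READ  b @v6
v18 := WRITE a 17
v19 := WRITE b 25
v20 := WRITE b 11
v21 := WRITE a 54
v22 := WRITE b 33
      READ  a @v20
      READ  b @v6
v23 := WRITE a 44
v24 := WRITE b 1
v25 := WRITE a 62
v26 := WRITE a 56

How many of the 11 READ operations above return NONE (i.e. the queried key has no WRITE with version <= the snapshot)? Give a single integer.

v1: WRITE a=7  (a history now [(1, 7)])
v2: WRITE b=36  (b history now [(2, 36)])
v3: WRITE b=5  (b history now [(2, 36), (3, 5)])
v4: WRITE b=40  (b history now [(2, 36), (3, 5), (4, 40)])
v5: WRITE a=62  (a history now [(1, 7), (5, 62)])
v6: WRITE b=13  (b history now [(2, 36), (3, 5), (4, 40), (6, 13)])
READ a @v5: history=[(1, 7), (5, 62)] -> pick v5 -> 62
READ a @v2: history=[(1, 7), (5, 62)] -> pick v1 -> 7
READ a @v2: history=[(1, 7), (5, 62)] -> pick v1 -> 7
v7: WRITE a=55  (a history now [(1, 7), (5, 62), (7, 55)])
v8: WRITE b=49  (b history now [(2, 36), (3, 5), (4, 40), (6, 13), (8, 49)])
READ a @v5: history=[(1, 7), (5, 62), (7, 55)] -> pick v5 -> 62
READ a @v7: history=[(1, 7), (5, 62), (7, 55)] -> pick v7 -> 55
READ a @v8: history=[(1, 7), (5, 62), (7, 55)] -> pick v7 -> 55
v9: WRITE a=7  (a history now [(1, 7), (5, 62), (7, 55), (9, 7)])
v10: WRITE a=54  (a history now [(1, 7), (5, 62), (7, 55), (9, 7), (10, 54)])
READ b @v5: history=[(2, 36), (3, 5), (4, 40), (6, 13), (8, 49)] -> pick v4 -> 40
v11: WRITE b=69  (b history now [(2, 36), (3, 5), (4, 40), (6, 13), (8, 49), (11, 69)])
v12: WRITE a=56  (a history now [(1, 7), (5, 62), (7, 55), (9, 7), (10, 54), (12, 56)])
v13: WRITE b=38  (b history now [(2, 36), (3, 5), (4, 40), (6, 13), (8, 49), (11, 69), (13, 38)])
v14: WRITE a=46  (a history now [(1, 7), (5, 62), (7, 55), (9, 7), (10, 54), (12, 56), (14, 46)])
v15: WRITE a=30  (a history now [(1, 7), (5, 62), (7, 55), (9, 7), (10, 54), (12, 56), (14, 46), (15, 30)])
READ b @v14: history=[(2, 36), (3, 5), (4, 40), (6, 13), (8, 49), (11, 69), (13, 38)] -> pick v13 -> 38
v16: WRITE a=38  (a history now [(1, 7), (5, 62), (7, 55), (9, 7), (10, 54), (12, 56), (14, 46), (15, 30), (16, 38)])
v17: WRITE a=13  (a history now [(1, 7), (5, 62), (7, 55), (9, 7), (10, 54), (12, 56), (14, 46), (15, 30), (16, 38), (17, 13)])
READ b @v6: history=[(2, 36), (3, 5), (4, 40), (6, 13), (8, 49), (11, 69), (13, 38)] -> pick v6 -> 13
v18: WRITE a=17  (a history now [(1, 7), (5, 62), (7, 55), (9, 7), (10, 54), (12, 56), (14, 46), (15, 30), (16, 38), (17, 13), (18, 17)])
v19: WRITE b=25  (b history now [(2, 36), (3, 5), (4, 40), (6, 13), (8, 49), (11, 69), (13, 38), (19, 25)])
v20: WRITE b=11  (b history now [(2, 36), (3, 5), (4, 40), (6, 13), (8, 49), (11, 69), (13, 38), (19, 25), (20, 11)])
v21: WRITE a=54  (a history now [(1, 7), (5, 62), (7, 55), (9, 7), (10, 54), (12, 56), (14, 46), (15, 30), (16, 38), (17, 13), (18, 17), (21, 54)])
v22: WRITE b=33  (b history now [(2, 36), (3, 5), (4, 40), (6, 13), (8, 49), (11, 69), (13, 38), (19, 25), (20, 11), (22, 33)])
READ a @v20: history=[(1, 7), (5, 62), (7, 55), (9, 7), (10, 54), (12, 56), (14, 46), (15, 30), (16, 38), (17, 13), (18, 17), (21, 54)] -> pick v18 -> 17
READ b @v6: history=[(2, 36), (3, 5), (4, 40), (6, 13), (8, 49), (11, 69), (13, 38), (19, 25), (20, 11), (22, 33)] -> pick v6 -> 13
v23: WRITE a=44  (a history now [(1, 7), (5, 62), (7, 55), (9, 7), (10, 54), (12, 56), (14, 46), (15, 30), (16, 38), (17, 13), (18, 17), (21, 54), (23, 44)])
v24: WRITE b=1  (b history now [(2, 36), (3, 5), (4, 40), (6, 13), (8, 49), (11, 69), (13, 38), (19, 25), (20, 11), (22, 33), (24, 1)])
v25: WRITE a=62  (a history now [(1, 7), (5, 62), (7, 55), (9, 7), (10, 54), (12, 56), (14, 46), (15, 30), (16, 38), (17, 13), (18, 17), (21, 54), (23, 44), (25, 62)])
v26: WRITE a=56  (a history now [(1, 7), (5, 62), (7, 55), (9, 7), (10, 54), (12, 56), (14, 46), (15, 30), (16, 38), (17, 13), (18, 17), (21, 54), (23, 44), (25, 62), (26, 56)])
Read results in order: ['62', '7', '7', '62', '55', '55', '40', '38', '13', '17', '13']
NONE count = 0

Answer: 0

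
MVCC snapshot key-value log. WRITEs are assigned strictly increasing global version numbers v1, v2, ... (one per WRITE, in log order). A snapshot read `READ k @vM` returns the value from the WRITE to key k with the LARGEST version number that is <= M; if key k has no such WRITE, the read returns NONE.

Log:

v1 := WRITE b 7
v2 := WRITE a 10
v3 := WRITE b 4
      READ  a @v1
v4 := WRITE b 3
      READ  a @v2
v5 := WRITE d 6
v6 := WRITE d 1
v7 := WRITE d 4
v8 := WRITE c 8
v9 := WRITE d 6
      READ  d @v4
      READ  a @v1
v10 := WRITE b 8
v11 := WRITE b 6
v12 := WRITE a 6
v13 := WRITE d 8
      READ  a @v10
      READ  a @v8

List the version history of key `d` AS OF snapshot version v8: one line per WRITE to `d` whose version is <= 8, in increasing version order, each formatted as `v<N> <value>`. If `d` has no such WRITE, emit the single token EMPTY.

Answer: v5 6
v6 1
v7 4

Derivation:
Scan writes for key=d with version <= 8:
  v1 WRITE b 7 -> skip
  v2 WRITE a 10 -> skip
  v3 WRITE b 4 -> skip
  v4 WRITE b 3 -> skip
  v5 WRITE d 6 -> keep
  v6 WRITE d 1 -> keep
  v7 WRITE d 4 -> keep
  v8 WRITE c 8 -> skip
  v9 WRITE d 6 -> drop (> snap)
  v10 WRITE b 8 -> skip
  v11 WRITE b 6 -> skip
  v12 WRITE a 6 -> skip
  v13 WRITE d 8 -> drop (> snap)
Collected: [(5, 6), (6, 1), (7, 4)]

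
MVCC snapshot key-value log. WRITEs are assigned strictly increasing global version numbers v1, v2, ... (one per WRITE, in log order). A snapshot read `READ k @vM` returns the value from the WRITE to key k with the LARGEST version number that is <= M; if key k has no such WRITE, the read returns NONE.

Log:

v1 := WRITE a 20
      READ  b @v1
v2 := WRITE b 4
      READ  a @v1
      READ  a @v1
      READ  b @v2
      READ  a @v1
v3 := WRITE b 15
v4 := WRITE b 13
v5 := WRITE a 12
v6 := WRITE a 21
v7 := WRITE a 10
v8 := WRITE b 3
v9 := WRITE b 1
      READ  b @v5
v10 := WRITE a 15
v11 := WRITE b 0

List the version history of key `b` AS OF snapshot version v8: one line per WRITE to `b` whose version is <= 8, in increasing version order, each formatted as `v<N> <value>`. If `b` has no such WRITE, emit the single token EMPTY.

Scan writes for key=b with version <= 8:
  v1 WRITE a 20 -> skip
  v2 WRITE b 4 -> keep
  v3 WRITE b 15 -> keep
  v4 WRITE b 13 -> keep
  v5 WRITE a 12 -> skip
  v6 WRITE a 21 -> skip
  v7 WRITE a 10 -> skip
  v8 WRITE b 3 -> keep
  v9 WRITE b 1 -> drop (> snap)
  v10 WRITE a 15 -> skip
  v11 WRITE b 0 -> drop (> snap)
Collected: [(2, 4), (3, 15), (4, 13), (8, 3)]

Answer: v2 4
v3 15
v4 13
v8 3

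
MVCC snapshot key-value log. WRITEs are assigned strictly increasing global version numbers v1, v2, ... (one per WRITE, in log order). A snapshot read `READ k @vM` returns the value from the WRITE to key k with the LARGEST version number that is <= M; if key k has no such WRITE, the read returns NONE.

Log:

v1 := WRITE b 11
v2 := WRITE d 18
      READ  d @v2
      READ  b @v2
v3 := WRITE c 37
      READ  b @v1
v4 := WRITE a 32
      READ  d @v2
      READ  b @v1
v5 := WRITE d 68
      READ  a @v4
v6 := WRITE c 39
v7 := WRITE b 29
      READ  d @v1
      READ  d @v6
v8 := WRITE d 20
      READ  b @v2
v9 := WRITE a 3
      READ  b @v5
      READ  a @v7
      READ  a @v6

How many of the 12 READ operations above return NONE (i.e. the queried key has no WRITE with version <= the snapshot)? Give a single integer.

v1: WRITE b=11  (b history now [(1, 11)])
v2: WRITE d=18  (d history now [(2, 18)])
READ d @v2: history=[(2, 18)] -> pick v2 -> 18
READ b @v2: history=[(1, 11)] -> pick v1 -> 11
v3: WRITE c=37  (c history now [(3, 37)])
READ b @v1: history=[(1, 11)] -> pick v1 -> 11
v4: WRITE a=32  (a history now [(4, 32)])
READ d @v2: history=[(2, 18)] -> pick v2 -> 18
READ b @v1: history=[(1, 11)] -> pick v1 -> 11
v5: WRITE d=68  (d history now [(2, 18), (5, 68)])
READ a @v4: history=[(4, 32)] -> pick v4 -> 32
v6: WRITE c=39  (c history now [(3, 37), (6, 39)])
v7: WRITE b=29  (b history now [(1, 11), (7, 29)])
READ d @v1: history=[(2, 18), (5, 68)] -> no version <= 1 -> NONE
READ d @v6: history=[(2, 18), (5, 68)] -> pick v5 -> 68
v8: WRITE d=20  (d history now [(2, 18), (5, 68), (8, 20)])
READ b @v2: history=[(1, 11), (7, 29)] -> pick v1 -> 11
v9: WRITE a=3  (a history now [(4, 32), (9, 3)])
READ b @v5: history=[(1, 11), (7, 29)] -> pick v1 -> 11
READ a @v7: history=[(4, 32), (9, 3)] -> pick v4 -> 32
READ a @v6: history=[(4, 32), (9, 3)] -> pick v4 -> 32
Read results in order: ['18', '11', '11', '18', '11', '32', 'NONE', '68', '11', '11', '32', '32']
NONE count = 1

Answer: 1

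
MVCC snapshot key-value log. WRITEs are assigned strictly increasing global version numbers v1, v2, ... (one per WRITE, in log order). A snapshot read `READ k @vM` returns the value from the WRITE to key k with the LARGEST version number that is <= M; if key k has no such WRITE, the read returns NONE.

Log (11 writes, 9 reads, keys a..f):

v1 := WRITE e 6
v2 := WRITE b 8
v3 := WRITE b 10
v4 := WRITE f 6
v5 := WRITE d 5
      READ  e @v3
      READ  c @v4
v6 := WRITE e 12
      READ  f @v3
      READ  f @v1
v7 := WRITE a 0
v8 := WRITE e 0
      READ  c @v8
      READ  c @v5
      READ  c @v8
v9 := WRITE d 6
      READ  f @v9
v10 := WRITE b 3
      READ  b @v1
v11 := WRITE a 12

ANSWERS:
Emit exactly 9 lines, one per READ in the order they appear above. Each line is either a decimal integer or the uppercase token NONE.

v1: WRITE e=6  (e history now [(1, 6)])
v2: WRITE b=8  (b history now [(2, 8)])
v3: WRITE b=10  (b history now [(2, 8), (3, 10)])
v4: WRITE f=6  (f history now [(4, 6)])
v5: WRITE d=5  (d history now [(5, 5)])
READ e @v3: history=[(1, 6)] -> pick v1 -> 6
READ c @v4: history=[] -> no version <= 4 -> NONE
v6: WRITE e=12  (e history now [(1, 6), (6, 12)])
READ f @v3: history=[(4, 6)] -> no version <= 3 -> NONE
READ f @v1: history=[(4, 6)] -> no version <= 1 -> NONE
v7: WRITE a=0  (a history now [(7, 0)])
v8: WRITE e=0  (e history now [(1, 6), (6, 12), (8, 0)])
READ c @v8: history=[] -> no version <= 8 -> NONE
READ c @v5: history=[] -> no version <= 5 -> NONE
READ c @v8: history=[] -> no version <= 8 -> NONE
v9: WRITE d=6  (d history now [(5, 5), (9, 6)])
READ f @v9: history=[(4, 6)] -> pick v4 -> 6
v10: WRITE b=3  (b history now [(2, 8), (3, 10), (10, 3)])
READ b @v1: history=[(2, 8), (3, 10), (10, 3)] -> no version <= 1 -> NONE
v11: WRITE a=12  (a history now [(7, 0), (11, 12)])

Answer: 6
NONE
NONE
NONE
NONE
NONE
NONE
6
NONE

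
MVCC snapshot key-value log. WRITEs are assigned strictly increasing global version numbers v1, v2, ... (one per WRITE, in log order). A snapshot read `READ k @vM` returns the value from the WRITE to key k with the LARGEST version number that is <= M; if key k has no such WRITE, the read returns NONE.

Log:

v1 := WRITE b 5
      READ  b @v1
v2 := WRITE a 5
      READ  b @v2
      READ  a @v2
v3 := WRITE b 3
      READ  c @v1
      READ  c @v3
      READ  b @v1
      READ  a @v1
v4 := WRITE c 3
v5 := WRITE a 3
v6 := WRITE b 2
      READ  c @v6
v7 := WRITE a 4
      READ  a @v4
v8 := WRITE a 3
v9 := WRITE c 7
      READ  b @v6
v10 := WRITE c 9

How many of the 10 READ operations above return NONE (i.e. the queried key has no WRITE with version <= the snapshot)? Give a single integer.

v1: WRITE b=5  (b history now [(1, 5)])
READ b @v1: history=[(1, 5)] -> pick v1 -> 5
v2: WRITE a=5  (a history now [(2, 5)])
READ b @v2: history=[(1, 5)] -> pick v1 -> 5
READ a @v2: history=[(2, 5)] -> pick v2 -> 5
v3: WRITE b=3  (b history now [(1, 5), (3, 3)])
READ c @v1: history=[] -> no version <= 1 -> NONE
READ c @v3: history=[] -> no version <= 3 -> NONE
READ b @v1: history=[(1, 5), (3, 3)] -> pick v1 -> 5
READ a @v1: history=[(2, 5)] -> no version <= 1 -> NONE
v4: WRITE c=3  (c history now [(4, 3)])
v5: WRITE a=3  (a history now [(2, 5), (5, 3)])
v6: WRITE b=2  (b history now [(1, 5), (3, 3), (6, 2)])
READ c @v6: history=[(4, 3)] -> pick v4 -> 3
v7: WRITE a=4  (a history now [(2, 5), (5, 3), (7, 4)])
READ a @v4: history=[(2, 5), (5, 3), (7, 4)] -> pick v2 -> 5
v8: WRITE a=3  (a history now [(2, 5), (5, 3), (7, 4), (8, 3)])
v9: WRITE c=7  (c history now [(4, 3), (9, 7)])
READ b @v6: history=[(1, 5), (3, 3), (6, 2)] -> pick v6 -> 2
v10: WRITE c=9  (c history now [(4, 3), (9, 7), (10, 9)])
Read results in order: ['5', '5', '5', 'NONE', 'NONE', '5', 'NONE', '3', '5', '2']
NONE count = 3

Answer: 3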